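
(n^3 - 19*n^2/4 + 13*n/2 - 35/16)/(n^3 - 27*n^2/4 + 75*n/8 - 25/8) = (8*n^2 - 34*n + 35)/(2*(4*n^2 - 25*n + 25))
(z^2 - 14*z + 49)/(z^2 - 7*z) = (z - 7)/z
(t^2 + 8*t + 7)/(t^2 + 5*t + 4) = (t + 7)/(t + 4)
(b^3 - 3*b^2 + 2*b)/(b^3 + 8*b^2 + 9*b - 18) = b*(b - 2)/(b^2 + 9*b + 18)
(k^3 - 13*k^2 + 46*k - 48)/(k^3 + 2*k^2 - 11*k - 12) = (k^2 - 10*k + 16)/(k^2 + 5*k + 4)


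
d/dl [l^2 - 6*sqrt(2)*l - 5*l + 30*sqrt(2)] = 2*l - 6*sqrt(2) - 5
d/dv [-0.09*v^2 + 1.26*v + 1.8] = 1.26 - 0.18*v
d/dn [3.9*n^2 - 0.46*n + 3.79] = 7.8*n - 0.46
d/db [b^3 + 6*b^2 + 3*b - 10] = 3*b^2 + 12*b + 3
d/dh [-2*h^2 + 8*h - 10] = 8 - 4*h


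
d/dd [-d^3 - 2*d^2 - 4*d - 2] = -3*d^2 - 4*d - 4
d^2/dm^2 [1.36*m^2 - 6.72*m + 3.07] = 2.72000000000000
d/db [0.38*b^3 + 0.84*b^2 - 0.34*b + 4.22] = 1.14*b^2 + 1.68*b - 0.34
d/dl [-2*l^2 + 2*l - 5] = 2 - 4*l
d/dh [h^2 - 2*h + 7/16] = 2*h - 2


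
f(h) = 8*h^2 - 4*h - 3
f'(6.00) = 92.00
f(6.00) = 261.00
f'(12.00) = 188.00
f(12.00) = 1101.00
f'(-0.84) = -17.44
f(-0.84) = 6.00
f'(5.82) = 89.12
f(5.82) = 244.70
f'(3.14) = 46.24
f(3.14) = 63.32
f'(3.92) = 58.72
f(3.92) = 104.25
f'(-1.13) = -22.08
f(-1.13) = 11.74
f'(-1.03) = -20.48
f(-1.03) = 9.61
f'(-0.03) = -4.48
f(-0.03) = -2.87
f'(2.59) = 37.44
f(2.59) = 40.30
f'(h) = 16*h - 4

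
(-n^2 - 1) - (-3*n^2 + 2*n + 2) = 2*n^2 - 2*n - 3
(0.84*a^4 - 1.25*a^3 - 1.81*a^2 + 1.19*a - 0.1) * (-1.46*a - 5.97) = -1.2264*a^5 - 3.1898*a^4 + 10.1051*a^3 + 9.0683*a^2 - 6.9583*a + 0.597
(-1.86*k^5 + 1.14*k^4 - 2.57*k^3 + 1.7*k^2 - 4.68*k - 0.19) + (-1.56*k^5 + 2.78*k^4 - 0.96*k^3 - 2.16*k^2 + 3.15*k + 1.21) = -3.42*k^5 + 3.92*k^4 - 3.53*k^3 - 0.46*k^2 - 1.53*k + 1.02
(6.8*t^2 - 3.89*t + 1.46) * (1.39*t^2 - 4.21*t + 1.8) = 9.452*t^4 - 34.0351*t^3 + 30.6463*t^2 - 13.1486*t + 2.628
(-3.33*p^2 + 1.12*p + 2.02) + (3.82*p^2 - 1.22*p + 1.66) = 0.49*p^2 - 0.0999999999999999*p + 3.68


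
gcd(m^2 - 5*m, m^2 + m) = m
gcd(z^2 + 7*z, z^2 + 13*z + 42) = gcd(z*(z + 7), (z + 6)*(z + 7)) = z + 7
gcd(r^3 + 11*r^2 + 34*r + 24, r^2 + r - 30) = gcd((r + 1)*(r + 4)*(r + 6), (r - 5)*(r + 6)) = r + 6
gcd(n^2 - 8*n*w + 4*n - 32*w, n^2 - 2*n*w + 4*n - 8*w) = n + 4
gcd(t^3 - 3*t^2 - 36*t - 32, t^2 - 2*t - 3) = t + 1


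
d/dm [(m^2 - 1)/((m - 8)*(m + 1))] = -7/(m^2 - 16*m + 64)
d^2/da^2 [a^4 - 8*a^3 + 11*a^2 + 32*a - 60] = 12*a^2 - 48*a + 22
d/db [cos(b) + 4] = -sin(b)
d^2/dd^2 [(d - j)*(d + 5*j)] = 2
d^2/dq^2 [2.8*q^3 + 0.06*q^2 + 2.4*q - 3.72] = 16.8*q + 0.12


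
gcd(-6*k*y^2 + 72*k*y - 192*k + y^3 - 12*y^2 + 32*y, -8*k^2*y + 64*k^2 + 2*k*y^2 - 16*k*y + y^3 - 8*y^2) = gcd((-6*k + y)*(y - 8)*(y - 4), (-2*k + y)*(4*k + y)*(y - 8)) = y - 8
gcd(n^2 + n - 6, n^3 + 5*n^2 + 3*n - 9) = n + 3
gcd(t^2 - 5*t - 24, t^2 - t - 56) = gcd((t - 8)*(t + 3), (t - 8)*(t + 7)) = t - 8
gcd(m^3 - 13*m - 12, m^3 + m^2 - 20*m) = m - 4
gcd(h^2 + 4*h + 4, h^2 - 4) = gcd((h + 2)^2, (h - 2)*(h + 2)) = h + 2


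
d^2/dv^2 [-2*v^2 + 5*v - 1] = -4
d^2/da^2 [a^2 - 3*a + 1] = 2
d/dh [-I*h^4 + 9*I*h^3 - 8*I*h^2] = I*h*(-4*h^2 + 27*h - 16)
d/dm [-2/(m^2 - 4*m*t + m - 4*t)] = 2*(2*m - 4*t + 1)/(m^2 - 4*m*t + m - 4*t)^2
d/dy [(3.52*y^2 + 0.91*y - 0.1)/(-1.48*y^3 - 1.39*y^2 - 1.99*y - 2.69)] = (5.2096*y^4 + 2.6936*y^3 - 6.1839*y^2 - 19.2156*y - 2.6469)/(2.1904*y^6 + 4.1144*y^5 + 7.8225*y^4 + 13.4946*y^3 + 11.4383*y^2 + 10.7062*y + 7.2361)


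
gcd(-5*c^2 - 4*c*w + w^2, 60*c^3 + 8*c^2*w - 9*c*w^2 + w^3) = -5*c + w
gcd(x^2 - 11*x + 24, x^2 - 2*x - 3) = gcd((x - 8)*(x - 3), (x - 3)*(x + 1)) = x - 3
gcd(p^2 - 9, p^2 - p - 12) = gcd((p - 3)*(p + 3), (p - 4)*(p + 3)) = p + 3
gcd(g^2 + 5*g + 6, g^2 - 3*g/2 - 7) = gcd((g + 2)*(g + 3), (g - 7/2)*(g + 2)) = g + 2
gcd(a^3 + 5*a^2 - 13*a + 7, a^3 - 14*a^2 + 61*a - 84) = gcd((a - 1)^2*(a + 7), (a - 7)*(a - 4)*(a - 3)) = 1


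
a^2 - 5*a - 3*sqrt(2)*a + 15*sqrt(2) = (a - 5)*(a - 3*sqrt(2))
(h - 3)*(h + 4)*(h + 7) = h^3 + 8*h^2 - 5*h - 84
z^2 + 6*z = z*(z + 6)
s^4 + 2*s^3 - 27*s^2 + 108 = (s - 3)^2*(s + 2)*(s + 6)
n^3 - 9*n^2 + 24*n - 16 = (n - 4)^2*(n - 1)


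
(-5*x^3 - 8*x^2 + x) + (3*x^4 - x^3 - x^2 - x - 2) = 3*x^4 - 6*x^3 - 9*x^2 - 2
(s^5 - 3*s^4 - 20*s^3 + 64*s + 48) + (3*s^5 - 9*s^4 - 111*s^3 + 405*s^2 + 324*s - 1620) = 4*s^5 - 12*s^4 - 131*s^3 + 405*s^2 + 388*s - 1572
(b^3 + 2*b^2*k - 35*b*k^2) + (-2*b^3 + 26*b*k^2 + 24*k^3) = -b^3 + 2*b^2*k - 9*b*k^2 + 24*k^3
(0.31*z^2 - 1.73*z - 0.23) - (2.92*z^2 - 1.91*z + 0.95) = -2.61*z^2 + 0.18*z - 1.18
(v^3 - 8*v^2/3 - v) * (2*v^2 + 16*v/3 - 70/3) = 2*v^5 - 356*v^3/9 + 512*v^2/9 + 70*v/3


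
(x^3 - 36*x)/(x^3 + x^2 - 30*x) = (x - 6)/(x - 5)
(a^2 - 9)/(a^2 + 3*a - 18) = (a + 3)/(a + 6)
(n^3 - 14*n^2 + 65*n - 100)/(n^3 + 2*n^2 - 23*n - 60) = (n^2 - 9*n + 20)/(n^2 + 7*n + 12)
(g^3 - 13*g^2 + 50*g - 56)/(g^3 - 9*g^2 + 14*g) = (g - 4)/g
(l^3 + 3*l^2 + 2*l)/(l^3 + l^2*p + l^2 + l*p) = (l + 2)/(l + p)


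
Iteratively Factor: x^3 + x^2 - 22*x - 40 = (x + 4)*(x^2 - 3*x - 10) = (x - 5)*(x + 4)*(x + 2)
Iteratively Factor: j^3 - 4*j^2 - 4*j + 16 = (j - 2)*(j^2 - 2*j - 8) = (j - 4)*(j - 2)*(j + 2)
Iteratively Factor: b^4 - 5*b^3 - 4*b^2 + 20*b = (b)*(b^3 - 5*b^2 - 4*b + 20) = b*(b + 2)*(b^2 - 7*b + 10) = b*(b - 2)*(b + 2)*(b - 5)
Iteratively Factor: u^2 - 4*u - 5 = (u - 5)*(u + 1)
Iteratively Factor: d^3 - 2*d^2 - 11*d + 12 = (d - 1)*(d^2 - d - 12) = (d - 1)*(d + 3)*(d - 4)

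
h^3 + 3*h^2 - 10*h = h*(h - 2)*(h + 5)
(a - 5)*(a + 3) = a^2 - 2*a - 15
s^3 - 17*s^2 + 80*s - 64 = (s - 8)^2*(s - 1)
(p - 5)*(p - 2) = p^2 - 7*p + 10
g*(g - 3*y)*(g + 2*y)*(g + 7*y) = g^4 + 6*g^3*y - 13*g^2*y^2 - 42*g*y^3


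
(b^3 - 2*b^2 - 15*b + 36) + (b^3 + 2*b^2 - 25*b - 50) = 2*b^3 - 40*b - 14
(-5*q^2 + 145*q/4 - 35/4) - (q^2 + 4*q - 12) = -6*q^2 + 129*q/4 + 13/4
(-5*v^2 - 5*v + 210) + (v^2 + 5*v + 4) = 214 - 4*v^2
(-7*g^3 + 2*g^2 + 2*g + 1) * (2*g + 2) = -14*g^4 - 10*g^3 + 8*g^2 + 6*g + 2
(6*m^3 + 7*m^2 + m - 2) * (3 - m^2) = -6*m^5 - 7*m^4 + 17*m^3 + 23*m^2 + 3*m - 6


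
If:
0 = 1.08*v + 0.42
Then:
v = -0.39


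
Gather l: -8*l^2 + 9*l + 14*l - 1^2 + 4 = -8*l^2 + 23*l + 3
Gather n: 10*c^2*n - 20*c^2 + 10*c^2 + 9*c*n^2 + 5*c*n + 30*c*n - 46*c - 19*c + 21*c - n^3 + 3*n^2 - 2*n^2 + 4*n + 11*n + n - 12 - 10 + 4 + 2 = -10*c^2 - 44*c - n^3 + n^2*(9*c + 1) + n*(10*c^2 + 35*c + 16) - 16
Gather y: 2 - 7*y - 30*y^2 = -30*y^2 - 7*y + 2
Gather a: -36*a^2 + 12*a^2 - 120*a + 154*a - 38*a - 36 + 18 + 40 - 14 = -24*a^2 - 4*a + 8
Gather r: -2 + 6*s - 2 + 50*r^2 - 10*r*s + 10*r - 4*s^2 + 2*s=50*r^2 + r*(10 - 10*s) - 4*s^2 + 8*s - 4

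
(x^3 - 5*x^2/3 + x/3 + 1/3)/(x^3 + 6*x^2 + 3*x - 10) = (3*x^2 - 2*x - 1)/(3*(x^2 + 7*x + 10))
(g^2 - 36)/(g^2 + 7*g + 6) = (g - 6)/(g + 1)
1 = 1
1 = 1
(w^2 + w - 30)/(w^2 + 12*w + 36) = (w - 5)/(w + 6)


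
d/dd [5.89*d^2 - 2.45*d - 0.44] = 11.78*d - 2.45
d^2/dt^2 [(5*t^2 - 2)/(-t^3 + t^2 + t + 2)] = 2*(-5*t^6 - 3*t^4 - 81*t^3 + 30*t^2 + 18*t - 22)/(t^9 - 3*t^8 - t^6 + 12*t^5 + 3*t^4 - t^3 - 18*t^2 - 12*t - 8)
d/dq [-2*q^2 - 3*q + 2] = -4*q - 3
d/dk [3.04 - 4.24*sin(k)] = -4.24*cos(k)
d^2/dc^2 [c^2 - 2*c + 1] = 2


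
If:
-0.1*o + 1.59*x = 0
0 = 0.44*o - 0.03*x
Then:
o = 0.00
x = 0.00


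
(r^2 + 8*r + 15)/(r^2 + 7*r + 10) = (r + 3)/(r + 2)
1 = 1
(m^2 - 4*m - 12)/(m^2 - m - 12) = (-m^2 + 4*m + 12)/(-m^2 + m + 12)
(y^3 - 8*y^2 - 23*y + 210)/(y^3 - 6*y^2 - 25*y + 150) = (y - 7)/(y - 5)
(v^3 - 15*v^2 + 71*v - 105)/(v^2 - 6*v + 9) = (v^2 - 12*v + 35)/(v - 3)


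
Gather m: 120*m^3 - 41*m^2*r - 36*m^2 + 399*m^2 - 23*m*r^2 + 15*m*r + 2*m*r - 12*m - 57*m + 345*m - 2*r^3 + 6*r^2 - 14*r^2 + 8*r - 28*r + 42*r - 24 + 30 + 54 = 120*m^3 + m^2*(363 - 41*r) + m*(-23*r^2 + 17*r + 276) - 2*r^3 - 8*r^2 + 22*r + 60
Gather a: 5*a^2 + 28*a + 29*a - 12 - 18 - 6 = 5*a^2 + 57*a - 36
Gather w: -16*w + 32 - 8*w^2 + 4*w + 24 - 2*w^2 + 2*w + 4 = -10*w^2 - 10*w + 60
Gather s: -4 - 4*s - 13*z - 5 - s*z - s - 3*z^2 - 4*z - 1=s*(-z - 5) - 3*z^2 - 17*z - 10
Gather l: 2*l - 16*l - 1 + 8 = 7 - 14*l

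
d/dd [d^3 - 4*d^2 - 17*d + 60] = 3*d^2 - 8*d - 17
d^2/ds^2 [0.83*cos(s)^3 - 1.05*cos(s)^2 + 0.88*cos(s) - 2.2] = -1.5025*cos(s) + 2.1*cos(2*s) - 1.8675*cos(3*s)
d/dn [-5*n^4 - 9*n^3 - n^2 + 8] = n*(-20*n^2 - 27*n - 2)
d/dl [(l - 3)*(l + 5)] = 2*l + 2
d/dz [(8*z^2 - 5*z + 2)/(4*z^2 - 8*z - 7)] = (-44*z^2 - 128*z + 51)/(16*z^4 - 64*z^3 + 8*z^2 + 112*z + 49)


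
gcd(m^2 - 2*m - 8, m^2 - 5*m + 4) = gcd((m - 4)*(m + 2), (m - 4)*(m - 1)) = m - 4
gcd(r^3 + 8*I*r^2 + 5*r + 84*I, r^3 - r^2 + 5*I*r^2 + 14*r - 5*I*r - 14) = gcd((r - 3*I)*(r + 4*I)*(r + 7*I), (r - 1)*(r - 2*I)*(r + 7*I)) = r + 7*I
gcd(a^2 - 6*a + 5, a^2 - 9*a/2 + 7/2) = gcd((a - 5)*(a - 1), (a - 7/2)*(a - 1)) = a - 1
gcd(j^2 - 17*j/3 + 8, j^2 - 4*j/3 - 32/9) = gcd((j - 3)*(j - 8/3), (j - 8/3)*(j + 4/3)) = j - 8/3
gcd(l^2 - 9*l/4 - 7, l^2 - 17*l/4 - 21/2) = l + 7/4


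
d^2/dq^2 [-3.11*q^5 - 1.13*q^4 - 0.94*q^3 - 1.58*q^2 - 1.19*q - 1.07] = -62.2*q^3 - 13.56*q^2 - 5.64*q - 3.16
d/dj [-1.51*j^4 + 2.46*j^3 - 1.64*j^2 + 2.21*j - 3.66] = -6.04*j^3 + 7.38*j^2 - 3.28*j + 2.21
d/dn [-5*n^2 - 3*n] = -10*n - 3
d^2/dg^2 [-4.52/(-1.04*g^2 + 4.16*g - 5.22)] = (-9.777664*g^2 + 39.110656*g + 4.52*(2.08*g - 4.16)*(4.16*g - 8.32) - 49.076352)/(1.04*g^2 - 4.16*g + 5.22)^3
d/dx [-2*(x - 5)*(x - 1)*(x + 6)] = 62 - 6*x^2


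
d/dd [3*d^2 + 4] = 6*d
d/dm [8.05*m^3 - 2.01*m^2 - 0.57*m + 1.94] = 24.15*m^2 - 4.02*m - 0.57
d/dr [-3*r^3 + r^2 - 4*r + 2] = -9*r^2 + 2*r - 4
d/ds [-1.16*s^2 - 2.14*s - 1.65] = -2.32*s - 2.14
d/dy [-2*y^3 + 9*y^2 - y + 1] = -6*y^2 + 18*y - 1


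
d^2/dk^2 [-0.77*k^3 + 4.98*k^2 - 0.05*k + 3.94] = 9.96 - 4.62*k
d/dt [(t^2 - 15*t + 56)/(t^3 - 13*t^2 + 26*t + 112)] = -1/(t^2 + 4*t + 4)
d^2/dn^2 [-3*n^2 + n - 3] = -6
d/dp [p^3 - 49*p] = 3*p^2 - 49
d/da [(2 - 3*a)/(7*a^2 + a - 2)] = (-21*a^2 - 3*a + (3*a - 2)*(14*a + 1) + 6)/(7*a^2 + a - 2)^2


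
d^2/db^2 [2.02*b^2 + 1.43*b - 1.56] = 4.04000000000000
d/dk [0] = 0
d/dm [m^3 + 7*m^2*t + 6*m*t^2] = 3*m^2 + 14*m*t + 6*t^2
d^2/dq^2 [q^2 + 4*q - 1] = 2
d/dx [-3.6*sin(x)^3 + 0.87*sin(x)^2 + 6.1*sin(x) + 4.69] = (-10.8*sin(x)^2 + 1.74*sin(x) + 6.1)*cos(x)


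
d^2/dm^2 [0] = 0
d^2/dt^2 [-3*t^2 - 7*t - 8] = -6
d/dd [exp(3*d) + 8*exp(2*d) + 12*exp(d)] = (3*exp(2*d) + 16*exp(d) + 12)*exp(d)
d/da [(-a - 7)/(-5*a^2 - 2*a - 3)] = (5*a^2 + 2*a - 2*(a + 7)*(5*a + 1) + 3)/(5*a^2 + 2*a + 3)^2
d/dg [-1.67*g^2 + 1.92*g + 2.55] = 1.92 - 3.34*g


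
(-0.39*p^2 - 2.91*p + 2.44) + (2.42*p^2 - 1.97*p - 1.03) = 2.03*p^2 - 4.88*p + 1.41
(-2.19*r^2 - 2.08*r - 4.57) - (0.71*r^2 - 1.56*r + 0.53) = -2.9*r^2 - 0.52*r - 5.1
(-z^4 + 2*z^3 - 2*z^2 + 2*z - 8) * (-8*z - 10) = 8*z^5 - 6*z^4 - 4*z^3 + 4*z^2 + 44*z + 80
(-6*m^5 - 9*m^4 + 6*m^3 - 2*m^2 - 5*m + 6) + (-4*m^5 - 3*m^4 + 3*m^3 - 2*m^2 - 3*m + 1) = -10*m^5 - 12*m^4 + 9*m^3 - 4*m^2 - 8*m + 7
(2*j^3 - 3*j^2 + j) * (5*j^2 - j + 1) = 10*j^5 - 17*j^4 + 10*j^3 - 4*j^2 + j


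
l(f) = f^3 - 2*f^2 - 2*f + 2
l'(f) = 3*f^2 - 4*f - 2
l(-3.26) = -47.38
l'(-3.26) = 42.92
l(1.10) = -1.29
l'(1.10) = -2.77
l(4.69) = 51.79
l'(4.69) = 45.23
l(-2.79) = -29.71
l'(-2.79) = 32.51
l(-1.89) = -8.12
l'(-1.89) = 16.28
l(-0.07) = 2.13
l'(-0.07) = -1.71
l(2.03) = -1.94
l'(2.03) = 2.24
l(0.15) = 1.66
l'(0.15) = -2.53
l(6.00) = 134.00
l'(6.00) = 82.00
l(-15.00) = -3793.00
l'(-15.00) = 733.00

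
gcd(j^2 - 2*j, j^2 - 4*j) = j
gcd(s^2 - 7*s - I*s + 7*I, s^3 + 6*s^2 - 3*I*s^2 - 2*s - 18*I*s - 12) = s - I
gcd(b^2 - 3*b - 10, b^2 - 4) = b + 2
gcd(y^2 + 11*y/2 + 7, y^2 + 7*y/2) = y + 7/2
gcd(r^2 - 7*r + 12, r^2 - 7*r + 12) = r^2 - 7*r + 12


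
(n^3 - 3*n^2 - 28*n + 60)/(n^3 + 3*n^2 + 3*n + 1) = (n^3 - 3*n^2 - 28*n + 60)/(n^3 + 3*n^2 + 3*n + 1)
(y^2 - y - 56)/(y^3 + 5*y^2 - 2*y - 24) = (y^2 - y - 56)/(y^3 + 5*y^2 - 2*y - 24)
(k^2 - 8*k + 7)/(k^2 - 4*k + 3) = (k - 7)/(k - 3)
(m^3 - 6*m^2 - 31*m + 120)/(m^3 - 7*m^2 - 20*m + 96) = (m + 5)/(m + 4)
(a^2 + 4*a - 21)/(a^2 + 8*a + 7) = (a - 3)/(a + 1)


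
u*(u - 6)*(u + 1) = u^3 - 5*u^2 - 6*u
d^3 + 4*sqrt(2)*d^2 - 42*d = d*(d - 3*sqrt(2))*(d + 7*sqrt(2))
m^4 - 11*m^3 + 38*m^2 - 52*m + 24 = (m - 6)*(m - 2)^2*(m - 1)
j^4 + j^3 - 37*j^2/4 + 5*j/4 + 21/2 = (j - 2)*(j - 3/2)*(j + 1)*(j + 7/2)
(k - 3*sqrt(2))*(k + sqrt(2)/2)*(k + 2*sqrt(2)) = k^3 - sqrt(2)*k^2/2 - 13*k - 6*sqrt(2)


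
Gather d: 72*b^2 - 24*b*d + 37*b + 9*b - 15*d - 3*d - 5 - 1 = 72*b^2 + 46*b + d*(-24*b - 18) - 6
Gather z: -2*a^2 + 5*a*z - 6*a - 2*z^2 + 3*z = -2*a^2 - 6*a - 2*z^2 + z*(5*a + 3)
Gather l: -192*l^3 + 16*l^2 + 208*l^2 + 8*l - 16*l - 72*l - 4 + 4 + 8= -192*l^3 + 224*l^2 - 80*l + 8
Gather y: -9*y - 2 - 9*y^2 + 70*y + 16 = -9*y^2 + 61*y + 14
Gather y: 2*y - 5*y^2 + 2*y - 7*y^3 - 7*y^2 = -7*y^3 - 12*y^2 + 4*y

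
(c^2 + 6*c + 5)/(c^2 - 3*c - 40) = (c + 1)/(c - 8)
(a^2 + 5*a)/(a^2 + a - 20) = a/(a - 4)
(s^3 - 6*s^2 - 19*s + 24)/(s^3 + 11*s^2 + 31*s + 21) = (s^2 - 9*s + 8)/(s^2 + 8*s + 7)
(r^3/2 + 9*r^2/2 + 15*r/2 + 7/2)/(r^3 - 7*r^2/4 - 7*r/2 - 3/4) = 2*(r^2 + 8*r + 7)/(4*r^2 - 11*r - 3)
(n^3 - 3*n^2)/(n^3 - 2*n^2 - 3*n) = n/(n + 1)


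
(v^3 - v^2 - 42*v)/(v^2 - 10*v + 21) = v*(v + 6)/(v - 3)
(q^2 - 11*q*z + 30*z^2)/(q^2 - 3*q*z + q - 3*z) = (q^2 - 11*q*z + 30*z^2)/(q^2 - 3*q*z + q - 3*z)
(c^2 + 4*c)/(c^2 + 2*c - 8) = c/(c - 2)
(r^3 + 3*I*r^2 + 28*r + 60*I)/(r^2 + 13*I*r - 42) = (r^2 - 3*I*r + 10)/(r + 7*I)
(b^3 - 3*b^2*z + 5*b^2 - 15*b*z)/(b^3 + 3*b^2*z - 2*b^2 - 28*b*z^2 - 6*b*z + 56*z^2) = b*(b^2 - 3*b*z + 5*b - 15*z)/(b^3 + 3*b^2*z - 2*b^2 - 28*b*z^2 - 6*b*z + 56*z^2)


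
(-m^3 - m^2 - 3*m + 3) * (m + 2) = -m^4 - 3*m^3 - 5*m^2 - 3*m + 6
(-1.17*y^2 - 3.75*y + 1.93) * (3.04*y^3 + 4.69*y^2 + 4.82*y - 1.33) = -3.5568*y^5 - 16.8873*y^4 - 17.3597*y^3 - 7.4672*y^2 + 14.2901*y - 2.5669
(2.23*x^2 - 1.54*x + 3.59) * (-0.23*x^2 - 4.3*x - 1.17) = -0.5129*x^4 - 9.2348*x^3 + 3.1872*x^2 - 13.6352*x - 4.2003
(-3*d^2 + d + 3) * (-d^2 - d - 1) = 3*d^4 + 2*d^3 - d^2 - 4*d - 3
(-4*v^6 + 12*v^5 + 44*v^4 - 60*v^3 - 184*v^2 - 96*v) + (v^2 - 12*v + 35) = -4*v^6 + 12*v^5 + 44*v^4 - 60*v^3 - 183*v^2 - 108*v + 35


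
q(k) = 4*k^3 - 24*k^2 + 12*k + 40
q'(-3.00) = 264.00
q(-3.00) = -320.00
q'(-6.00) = 732.00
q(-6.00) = -1760.00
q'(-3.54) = 332.30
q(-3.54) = -480.69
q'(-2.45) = 201.63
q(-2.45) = -192.28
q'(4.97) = 69.85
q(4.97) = -2.13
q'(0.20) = 2.88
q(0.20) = 41.47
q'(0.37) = -4.12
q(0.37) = 41.36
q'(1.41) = -31.82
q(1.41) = 20.42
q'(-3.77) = 363.51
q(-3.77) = -560.68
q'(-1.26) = 91.53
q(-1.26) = -21.22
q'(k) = 12*k^2 - 48*k + 12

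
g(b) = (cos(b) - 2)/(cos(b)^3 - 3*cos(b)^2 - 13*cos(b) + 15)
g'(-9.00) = 0.01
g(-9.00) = -0.12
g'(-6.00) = 11.01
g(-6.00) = -1.63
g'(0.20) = 31.25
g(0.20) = -3.20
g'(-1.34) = -0.09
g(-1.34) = -0.15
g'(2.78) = -0.01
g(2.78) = -0.12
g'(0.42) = 3.37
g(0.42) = -0.78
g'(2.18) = 0.00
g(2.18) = -0.12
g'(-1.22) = -0.13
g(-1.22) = -0.16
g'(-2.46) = 0.01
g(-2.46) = -0.12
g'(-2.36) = 0.00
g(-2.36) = -0.12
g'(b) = (cos(b) - 2)*(3*sin(b)*cos(b)^2 - 6*sin(b)*cos(b) - 13*sin(b))/(cos(b)^3 - 3*cos(b)^2 - 13*cos(b) + 15)^2 - sin(b)/(cos(b)^3 - 3*cos(b)^2 - 13*cos(b) + 15)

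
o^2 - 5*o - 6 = (o - 6)*(o + 1)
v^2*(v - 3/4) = v^3 - 3*v^2/4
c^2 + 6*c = c*(c + 6)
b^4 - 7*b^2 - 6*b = b*(b - 3)*(b + 1)*(b + 2)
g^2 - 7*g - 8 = (g - 8)*(g + 1)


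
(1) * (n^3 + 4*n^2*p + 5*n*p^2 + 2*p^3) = n^3 + 4*n^2*p + 5*n*p^2 + 2*p^3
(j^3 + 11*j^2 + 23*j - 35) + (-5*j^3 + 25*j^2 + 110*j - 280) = -4*j^3 + 36*j^2 + 133*j - 315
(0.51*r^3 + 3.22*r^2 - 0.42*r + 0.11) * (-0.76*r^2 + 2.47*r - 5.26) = -0.3876*r^5 - 1.1875*r^4 + 5.59*r^3 - 18.0582*r^2 + 2.4809*r - 0.5786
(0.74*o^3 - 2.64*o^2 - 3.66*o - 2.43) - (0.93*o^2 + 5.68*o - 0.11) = 0.74*o^3 - 3.57*o^2 - 9.34*o - 2.32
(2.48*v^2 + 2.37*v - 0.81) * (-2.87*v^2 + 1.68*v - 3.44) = -7.1176*v^4 - 2.6355*v^3 - 2.2249*v^2 - 9.5136*v + 2.7864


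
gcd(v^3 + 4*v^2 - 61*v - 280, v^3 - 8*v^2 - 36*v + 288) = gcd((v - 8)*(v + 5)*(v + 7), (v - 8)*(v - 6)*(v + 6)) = v - 8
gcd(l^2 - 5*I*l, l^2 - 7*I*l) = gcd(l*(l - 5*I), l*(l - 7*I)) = l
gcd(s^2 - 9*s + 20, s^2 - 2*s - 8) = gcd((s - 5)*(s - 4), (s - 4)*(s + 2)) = s - 4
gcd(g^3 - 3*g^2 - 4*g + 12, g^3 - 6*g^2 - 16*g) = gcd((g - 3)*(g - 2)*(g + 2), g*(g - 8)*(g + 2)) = g + 2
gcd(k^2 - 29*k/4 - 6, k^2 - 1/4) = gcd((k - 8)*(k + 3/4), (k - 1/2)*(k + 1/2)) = 1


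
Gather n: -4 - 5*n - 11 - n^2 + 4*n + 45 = -n^2 - n + 30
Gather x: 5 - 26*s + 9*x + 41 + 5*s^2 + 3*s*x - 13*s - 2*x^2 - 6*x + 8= 5*s^2 - 39*s - 2*x^2 + x*(3*s + 3) + 54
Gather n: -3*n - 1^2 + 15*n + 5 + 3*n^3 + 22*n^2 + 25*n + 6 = 3*n^3 + 22*n^2 + 37*n + 10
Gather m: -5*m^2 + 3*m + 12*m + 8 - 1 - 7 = -5*m^2 + 15*m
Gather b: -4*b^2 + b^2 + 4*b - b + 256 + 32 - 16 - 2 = -3*b^2 + 3*b + 270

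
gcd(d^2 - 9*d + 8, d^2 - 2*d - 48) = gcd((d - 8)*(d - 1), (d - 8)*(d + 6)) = d - 8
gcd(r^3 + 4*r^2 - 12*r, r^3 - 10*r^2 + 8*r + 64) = 1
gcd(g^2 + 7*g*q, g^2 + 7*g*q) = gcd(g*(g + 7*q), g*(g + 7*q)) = g^2 + 7*g*q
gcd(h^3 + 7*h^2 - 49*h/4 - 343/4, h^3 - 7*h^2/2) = h - 7/2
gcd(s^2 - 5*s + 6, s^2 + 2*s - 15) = s - 3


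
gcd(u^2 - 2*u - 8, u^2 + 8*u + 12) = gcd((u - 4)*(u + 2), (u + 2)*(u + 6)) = u + 2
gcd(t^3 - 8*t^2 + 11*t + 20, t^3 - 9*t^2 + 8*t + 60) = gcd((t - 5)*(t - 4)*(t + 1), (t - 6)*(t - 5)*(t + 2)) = t - 5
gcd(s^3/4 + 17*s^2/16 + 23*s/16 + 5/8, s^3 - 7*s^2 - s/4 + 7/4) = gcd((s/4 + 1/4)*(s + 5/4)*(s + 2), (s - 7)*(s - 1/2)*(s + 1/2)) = 1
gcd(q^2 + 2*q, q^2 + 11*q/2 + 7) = q + 2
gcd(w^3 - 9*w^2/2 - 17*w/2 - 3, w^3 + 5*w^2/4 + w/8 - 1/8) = w^2 + 3*w/2 + 1/2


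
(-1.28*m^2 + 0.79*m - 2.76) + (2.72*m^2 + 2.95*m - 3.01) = 1.44*m^2 + 3.74*m - 5.77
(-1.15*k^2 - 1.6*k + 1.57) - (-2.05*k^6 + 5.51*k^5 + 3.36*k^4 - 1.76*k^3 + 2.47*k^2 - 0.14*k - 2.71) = 2.05*k^6 - 5.51*k^5 - 3.36*k^4 + 1.76*k^3 - 3.62*k^2 - 1.46*k + 4.28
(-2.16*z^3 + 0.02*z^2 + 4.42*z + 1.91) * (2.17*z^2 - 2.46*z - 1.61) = -4.6872*z^5 + 5.357*z^4 + 13.0198*z^3 - 6.7607*z^2 - 11.8148*z - 3.0751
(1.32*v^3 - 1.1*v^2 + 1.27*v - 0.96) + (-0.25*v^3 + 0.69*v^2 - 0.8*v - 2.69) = 1.07*v^3 - 0.41*v^2 + 0.47*v - 3.65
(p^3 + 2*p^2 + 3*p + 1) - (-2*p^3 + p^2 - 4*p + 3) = 3*p^3 + p^2 + 7*p - 2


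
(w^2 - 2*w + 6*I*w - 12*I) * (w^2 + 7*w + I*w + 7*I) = w^4 + 5*w^3 + 7*I*w^3 - 20*w^2 + 35*I*w^2 - 30*w - 98*I*w + 84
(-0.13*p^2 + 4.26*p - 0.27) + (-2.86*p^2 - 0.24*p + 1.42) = -2.99*p^2 + 4.02*p + 1.15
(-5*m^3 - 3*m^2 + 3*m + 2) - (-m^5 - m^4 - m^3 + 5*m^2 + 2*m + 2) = m^5 + m^4 - 4*m^3 - 8*m^2 + m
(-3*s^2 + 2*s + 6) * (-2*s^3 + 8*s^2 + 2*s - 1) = 6*s^5 - 28*s^4 - 2*s^3 + 55*s^2 + 10*s - 6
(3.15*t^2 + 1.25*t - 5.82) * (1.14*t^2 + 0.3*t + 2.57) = 3.591*t^4 + 2.37*t^3 + 1.8357*t^2 + 1.4665*t - 14.9574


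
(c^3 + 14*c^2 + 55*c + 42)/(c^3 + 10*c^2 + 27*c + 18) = (c + 7)/(c + 3)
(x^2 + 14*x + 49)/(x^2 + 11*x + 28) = (x + 7)/(x + 4)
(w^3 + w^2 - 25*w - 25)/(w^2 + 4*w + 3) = (w^2 - 25)/(w + 3)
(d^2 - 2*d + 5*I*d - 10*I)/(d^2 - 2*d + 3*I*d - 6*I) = (d + 5*I)/(d + 3*I)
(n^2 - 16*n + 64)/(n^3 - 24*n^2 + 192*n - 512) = 1/(n - 8)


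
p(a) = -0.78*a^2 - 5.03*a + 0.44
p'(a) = -1.56*a - 5.03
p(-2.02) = 7.42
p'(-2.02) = -1.88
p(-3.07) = 8.53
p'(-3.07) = -0.24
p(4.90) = -42.93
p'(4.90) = -12.67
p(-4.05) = 8.02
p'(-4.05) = 1.29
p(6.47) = -64.76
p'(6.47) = -15.12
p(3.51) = -26.82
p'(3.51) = -10.51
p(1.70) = -10.37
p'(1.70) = -7.68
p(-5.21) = 5.47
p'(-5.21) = 3.10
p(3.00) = -21.67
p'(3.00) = -9.71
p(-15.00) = -99.61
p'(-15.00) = 18.37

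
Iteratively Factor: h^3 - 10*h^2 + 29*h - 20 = (h - 5)*(h^2 - 5*h + 4) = (h - 5)*(h - 1)*(h - 4)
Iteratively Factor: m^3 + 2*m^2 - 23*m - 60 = (m - 5)*(m^2 + 7*m + 12) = (m - 5)*(m + 3)*(m + 4)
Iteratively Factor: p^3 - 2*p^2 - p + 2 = (p + 1)*(p^2 - 3*p + 2) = (p - 2)*(p + 1)*(p - 1)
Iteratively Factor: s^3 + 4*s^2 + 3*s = (s + 1)*(s^2 + 3*s) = (s + 1)*(s + 3)*(s)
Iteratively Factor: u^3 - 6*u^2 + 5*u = (u)*(u^2 - 6*u + 5) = u*(u - 5)*(u - 1)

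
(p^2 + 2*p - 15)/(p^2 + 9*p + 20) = (p - 3)/(p + 4)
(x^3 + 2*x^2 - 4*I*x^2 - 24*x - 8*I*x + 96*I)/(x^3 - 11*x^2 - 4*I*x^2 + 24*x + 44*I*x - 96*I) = (x^2 + 2*x - 24)/(x^2 - 11*x + 24)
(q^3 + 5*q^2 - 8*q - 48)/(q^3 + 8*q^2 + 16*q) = (q - 3)/q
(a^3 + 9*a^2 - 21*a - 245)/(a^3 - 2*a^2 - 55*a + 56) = (a^2 + 2*a - 35)/(a^2 - 9*a + 8)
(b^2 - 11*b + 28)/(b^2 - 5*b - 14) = (b - 4)/(b + 2)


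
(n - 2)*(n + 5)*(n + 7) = n^3 + 10*n^2 + 11*n - 70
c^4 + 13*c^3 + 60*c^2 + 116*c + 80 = (c + 2)^2*(c + 4)*(c + 5)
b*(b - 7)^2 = b^3 - 14*b^2 + 49*b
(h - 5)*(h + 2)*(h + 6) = h^3 + 3*h^2 - 28*h - 60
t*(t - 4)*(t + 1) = t^3 - 3*t^2 - 4*t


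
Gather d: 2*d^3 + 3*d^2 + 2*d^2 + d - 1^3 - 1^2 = 2*d^3 + 5*d^2 + d - 2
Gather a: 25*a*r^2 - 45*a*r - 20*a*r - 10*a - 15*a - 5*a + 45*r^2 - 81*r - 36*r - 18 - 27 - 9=a*(25*r^2 - 65*r - 30) + 45*r^2 - 117*r - 54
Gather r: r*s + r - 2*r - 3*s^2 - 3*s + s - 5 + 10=r*(s - 1) - 3*s^2 - 2*s + 5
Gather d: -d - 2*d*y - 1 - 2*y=d*(-2*y - 1) - 2*y - 1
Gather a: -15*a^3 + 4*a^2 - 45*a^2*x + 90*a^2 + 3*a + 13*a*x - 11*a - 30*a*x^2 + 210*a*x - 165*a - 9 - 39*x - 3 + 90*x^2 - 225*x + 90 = -15*a^3 + a^2*(94 - 45*x) + a*(-30*x^2 + 223*x - 173) + 90*x^2 - 264*x + 78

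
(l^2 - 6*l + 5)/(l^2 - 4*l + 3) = (l - 5)/(l - 3)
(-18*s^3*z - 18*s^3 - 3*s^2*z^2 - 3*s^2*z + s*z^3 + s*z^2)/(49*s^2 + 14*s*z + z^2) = s*(-18*s^2*z - 18*s^2 - 3*s*z^2 - 3*s*z + z^3 + z^2)/(49*s^2 + 14*s*z + z^2)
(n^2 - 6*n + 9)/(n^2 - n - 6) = (n - 3)/(n + 2)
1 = 1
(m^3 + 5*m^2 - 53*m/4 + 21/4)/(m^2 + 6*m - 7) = (m^2 - 2*m + 3/4)/(m - 1)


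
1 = 1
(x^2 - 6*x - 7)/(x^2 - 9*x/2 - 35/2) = 2*(x + 1)/(2*x + 5)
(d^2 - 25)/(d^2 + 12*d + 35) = (d - 5)/(d + 7)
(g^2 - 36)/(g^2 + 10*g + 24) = (g - 6)/(g + 4)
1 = 1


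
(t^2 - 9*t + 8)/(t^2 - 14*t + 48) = (t - 1)/(t - 6)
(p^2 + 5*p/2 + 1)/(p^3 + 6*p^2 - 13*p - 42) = (p + 1/2)/(p^2 + 4*p - 21)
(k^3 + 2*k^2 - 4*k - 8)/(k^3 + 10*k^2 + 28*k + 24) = (k - 2)/(k + 6)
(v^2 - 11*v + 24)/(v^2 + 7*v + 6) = (v^2 - 11*v + 24)/(v^2 + 7*v + 6)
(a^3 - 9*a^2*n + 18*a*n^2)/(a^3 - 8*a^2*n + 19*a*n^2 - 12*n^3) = a*(a - 6*n)/(a^2 - 5*a*n + 4*n^2)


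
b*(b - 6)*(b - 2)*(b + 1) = b^4 - 7*b^3 + 4*b^2 + 12*b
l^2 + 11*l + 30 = (l + 5)*(l + 6)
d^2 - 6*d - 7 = (d - 7)*(d + 1)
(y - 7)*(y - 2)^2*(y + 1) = y^4 - 10*y^3 + 21*y^2 + 4*y - 28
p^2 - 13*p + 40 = (p - 8)*(p - 5)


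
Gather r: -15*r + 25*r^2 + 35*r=25*r^2 + 20*r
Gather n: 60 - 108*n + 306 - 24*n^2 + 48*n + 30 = -24*n^2 - 60*n + 396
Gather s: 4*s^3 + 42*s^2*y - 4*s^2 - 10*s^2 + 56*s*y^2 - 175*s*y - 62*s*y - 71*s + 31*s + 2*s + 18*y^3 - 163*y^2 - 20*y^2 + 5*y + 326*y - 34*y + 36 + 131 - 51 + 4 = 4*s^3 + s^2*(42*y - 14) + s*(56*y^2 - 237*y - 38) + 18*y^3 - 183*y^2 + 297*y + 120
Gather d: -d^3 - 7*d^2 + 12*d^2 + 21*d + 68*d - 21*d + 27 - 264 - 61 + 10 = -d^3 + 5*d^2 + 68*d - 288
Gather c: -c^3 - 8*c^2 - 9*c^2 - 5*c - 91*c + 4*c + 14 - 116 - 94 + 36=-c^3 - 17*c^2 - 92*c - 160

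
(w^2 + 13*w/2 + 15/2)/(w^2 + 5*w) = (w + 3/2)/w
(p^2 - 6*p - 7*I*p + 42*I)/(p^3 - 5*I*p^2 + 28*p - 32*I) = (p^2 - 6*p - 7*I*p + 42*I)/(p^3 - 5*I*p^2 + 28*p - 32*I)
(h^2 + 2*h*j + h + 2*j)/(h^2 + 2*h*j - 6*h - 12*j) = (h + 1)/(h - 6)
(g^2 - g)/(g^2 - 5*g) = (g - 1)/(g - 5)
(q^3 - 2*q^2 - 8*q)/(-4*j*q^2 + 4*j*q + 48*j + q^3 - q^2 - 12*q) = q*(q + 2)/(-4*j*q - 12*j + q^2 + 3*q)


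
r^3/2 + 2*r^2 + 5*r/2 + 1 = (r/2 + 1)*(r + 1)^2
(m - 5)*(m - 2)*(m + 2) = m^3 - 5*m^2 - 4*m + 20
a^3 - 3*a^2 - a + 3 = (a - 3)*(a - 1)*(a + 1)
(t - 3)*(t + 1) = t^2 - 2*t - 3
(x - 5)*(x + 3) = x^2 - 2*x - 15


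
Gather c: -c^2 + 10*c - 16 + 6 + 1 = -c^2 + 10*c - 9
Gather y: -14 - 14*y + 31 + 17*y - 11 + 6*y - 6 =9*y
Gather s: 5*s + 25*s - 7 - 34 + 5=30*s - 36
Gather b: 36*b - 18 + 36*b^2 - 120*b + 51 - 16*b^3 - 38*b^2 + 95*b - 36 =-16*b^3 - 2*b^2 + 11*b - 3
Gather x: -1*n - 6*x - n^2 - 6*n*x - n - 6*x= -n^2 - 2*n + x*(-6*n - 12)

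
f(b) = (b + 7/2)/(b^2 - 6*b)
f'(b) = (6 - 2*b)*(b + 7/2)/(b^2 - 6*b)^2 + 1/(b^2 - 6*b) = (-b^2 - 7*b + 21)/(b^2*(b^2 - 12*b + 36))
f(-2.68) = 0.04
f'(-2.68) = 0.06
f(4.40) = -1.12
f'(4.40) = -0.59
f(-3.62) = -0.00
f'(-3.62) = 0.03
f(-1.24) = 0.25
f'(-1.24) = 0.35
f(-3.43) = 0.00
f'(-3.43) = 0.03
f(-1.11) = 0.30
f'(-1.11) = 0.44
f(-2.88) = 0.02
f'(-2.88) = 0.05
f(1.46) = -0.75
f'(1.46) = 0.20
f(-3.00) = 0.02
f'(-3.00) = 0.05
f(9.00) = 0.46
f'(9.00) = -0.17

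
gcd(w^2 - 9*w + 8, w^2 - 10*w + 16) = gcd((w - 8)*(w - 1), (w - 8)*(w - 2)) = w - 8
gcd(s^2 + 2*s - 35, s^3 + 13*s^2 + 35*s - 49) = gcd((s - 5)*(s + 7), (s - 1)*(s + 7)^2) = s + 7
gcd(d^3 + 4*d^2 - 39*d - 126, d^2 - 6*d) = d - 6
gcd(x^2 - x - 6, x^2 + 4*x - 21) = x - 3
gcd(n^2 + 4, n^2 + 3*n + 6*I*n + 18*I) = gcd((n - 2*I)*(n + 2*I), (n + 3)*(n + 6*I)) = 1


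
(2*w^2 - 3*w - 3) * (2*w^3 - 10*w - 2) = 4*w^5 - 6*w^4 - 26*w^3 + 26*w^2 + 36*w + 6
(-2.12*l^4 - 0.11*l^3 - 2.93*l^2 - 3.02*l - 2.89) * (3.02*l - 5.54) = -6.4024*l^5 + 11.4126*l^4 - 8.2392*l^3 + 7.1118*l^2 + 8.003*l + 16.0106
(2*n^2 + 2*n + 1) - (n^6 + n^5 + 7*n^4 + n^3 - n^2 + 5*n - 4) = -n^6 - n^5 - 7*n^4 - n^3 + 3*n^2 - 3*n + 5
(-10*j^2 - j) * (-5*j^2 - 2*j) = 50*j^4 + 25*j^3 + 2*j^2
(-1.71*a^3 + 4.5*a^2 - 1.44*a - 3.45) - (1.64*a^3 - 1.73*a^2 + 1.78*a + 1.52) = -3.35*a^3 + 6.23*a^2 - 3.22*a - 4.97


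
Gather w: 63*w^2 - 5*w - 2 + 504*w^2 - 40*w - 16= 567*w^2 - 45*w - 18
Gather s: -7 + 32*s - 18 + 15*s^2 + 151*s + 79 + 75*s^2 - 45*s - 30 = 90*s^2 + 138*s + 24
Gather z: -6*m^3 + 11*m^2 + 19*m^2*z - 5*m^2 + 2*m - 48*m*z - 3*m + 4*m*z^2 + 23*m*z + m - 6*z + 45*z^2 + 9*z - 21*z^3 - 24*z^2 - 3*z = -6*m^3 + 6*m^2 - 21*z^3 + z^2*(4*m + 21) + z*(19*m^2 - 25*m)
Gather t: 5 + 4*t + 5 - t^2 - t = -t^2 + 3*t + 10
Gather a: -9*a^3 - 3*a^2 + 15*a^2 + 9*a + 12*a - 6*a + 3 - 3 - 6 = -9*a^3 + 12*a^2 + 15*a - 6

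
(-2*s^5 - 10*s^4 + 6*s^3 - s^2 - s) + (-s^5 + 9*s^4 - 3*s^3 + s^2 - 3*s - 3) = -3*s^5 - s^4 + 3*s^3 - 4*s - 3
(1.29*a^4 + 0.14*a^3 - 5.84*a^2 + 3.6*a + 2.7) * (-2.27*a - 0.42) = -2.9283*a^5 - 0.8596*a^4 + 13.198*a^3 - 5.7192*a^2 - 7.641*a - 1.134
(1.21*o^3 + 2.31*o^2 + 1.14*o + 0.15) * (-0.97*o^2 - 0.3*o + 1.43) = -1.1737*o^5 - 2.6037*o^4 - 0.0684999999999999*o^3 + 2.8158*o^2 + 1.5852*o + 0.2145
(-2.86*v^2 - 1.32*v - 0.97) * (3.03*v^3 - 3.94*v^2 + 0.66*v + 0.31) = -8.6658*v^5 + 7.2688*v^4 + 0.3741*v^3 + 2.064*v^2 - 1.0494*v - 0.3007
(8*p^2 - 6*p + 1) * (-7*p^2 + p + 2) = -56*p^4 + 50*p^3 + 3*p^2 - 11*p + 2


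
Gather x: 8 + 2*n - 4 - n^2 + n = -n^2 + 3*n + 4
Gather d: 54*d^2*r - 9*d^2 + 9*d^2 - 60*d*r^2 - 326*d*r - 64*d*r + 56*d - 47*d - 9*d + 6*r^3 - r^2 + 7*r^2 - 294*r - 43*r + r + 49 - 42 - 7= 54*d^2*r + d*(-60*r^2 - 390*r) + 6*r^3 + 6*r^2 - 336*r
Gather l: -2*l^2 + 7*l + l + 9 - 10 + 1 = -2*l^2 + 8*l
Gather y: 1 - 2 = -1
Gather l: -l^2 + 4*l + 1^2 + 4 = -l^2 + 4*l + 5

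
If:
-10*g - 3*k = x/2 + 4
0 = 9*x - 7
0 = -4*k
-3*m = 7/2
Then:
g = -79/180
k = 0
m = -7/6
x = 7/9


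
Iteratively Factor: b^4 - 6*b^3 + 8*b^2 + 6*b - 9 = (b - 1)*(b^3 - 5*b^2 + 3*b + 9) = (b - 1)*(b + 1)*(b^2 - 6*b + 9) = (b - 3)*(b - 1)*(b + 1)*(b - 3)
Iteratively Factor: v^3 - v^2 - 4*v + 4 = (v - 2)*(v^2 + v - 2) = (v - 2)*(v + 2)*(v - 1)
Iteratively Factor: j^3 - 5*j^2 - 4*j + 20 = (j + 2)*(j^2 - 7*j + 10) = (j - 5)*(j + 2)*(j - 2)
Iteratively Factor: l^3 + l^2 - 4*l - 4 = (l + 1)*(l^2 - 4) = (l - 2)*(l + 1)*(l + 2)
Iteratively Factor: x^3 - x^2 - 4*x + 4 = (x - 2)*(x^2 + x - 2) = (x - 2)*(x - 1)*(x + 2)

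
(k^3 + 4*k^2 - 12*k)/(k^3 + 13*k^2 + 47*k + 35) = k*(k^2 + 4*k - 12)/(k^3 + 13*k^2 + 47*k + 35)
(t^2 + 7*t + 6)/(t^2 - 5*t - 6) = (t + 6)/(t - 6)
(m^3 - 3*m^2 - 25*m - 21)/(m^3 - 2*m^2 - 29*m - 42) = (m + 1)/(m + 2)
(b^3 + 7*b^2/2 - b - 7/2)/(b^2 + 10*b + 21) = (b^3 + 7*b^2/2 - b - 7/2)/(b^2 + 10*b + 21)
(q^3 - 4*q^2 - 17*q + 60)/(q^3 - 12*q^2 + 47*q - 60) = (q + 4)/(q - 4)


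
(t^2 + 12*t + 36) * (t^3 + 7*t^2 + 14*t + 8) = t^5 + 19*t^4 + 134*t^3 + 428*t^2 + 600*t + 288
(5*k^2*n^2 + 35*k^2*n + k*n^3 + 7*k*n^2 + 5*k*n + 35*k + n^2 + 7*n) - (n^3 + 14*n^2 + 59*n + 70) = 5*k^2*n^2 + 35*k^2*n + k*n^3 + 7*k*n^2 + 5*k*n + 35*k - n^3 - 13*n^2 - 52*n - 70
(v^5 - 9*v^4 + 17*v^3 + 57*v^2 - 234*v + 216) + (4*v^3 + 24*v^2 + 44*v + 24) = v^5 - 9*v^4 + 21*v^3 + 81*v^2 - 190*v + 240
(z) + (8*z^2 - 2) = 8*z^2 + z - 2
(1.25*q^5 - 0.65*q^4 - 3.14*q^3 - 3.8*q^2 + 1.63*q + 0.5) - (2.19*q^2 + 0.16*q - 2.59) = 1.25*q^5 - 0.65*q^4 - 3.14*q^3 - 5.99*q^2 + 1.47*q + 3.09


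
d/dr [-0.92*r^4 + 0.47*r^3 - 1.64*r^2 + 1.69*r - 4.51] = -3.68*r^3 + 1.41*r^2 - 3.28*r + 1.69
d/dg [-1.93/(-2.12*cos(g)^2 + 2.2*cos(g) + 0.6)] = (8.1832*cos(g) - 4.246)*sin(g)/(-2.12*cos(g)^2 + 2.2*cos(g) + 0.6)^2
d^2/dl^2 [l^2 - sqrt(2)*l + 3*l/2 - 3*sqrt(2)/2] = 2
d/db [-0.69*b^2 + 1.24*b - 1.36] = 1.24 - 1.38*b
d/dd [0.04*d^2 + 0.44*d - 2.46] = 0.08*d + 0.44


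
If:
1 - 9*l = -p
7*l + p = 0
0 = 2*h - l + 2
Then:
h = -31/32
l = 1/16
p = -7/16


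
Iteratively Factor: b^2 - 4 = (b - 2)*(b + 2)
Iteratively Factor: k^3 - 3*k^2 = (k)*(k^2 - 3*k) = k^2*(k - 3)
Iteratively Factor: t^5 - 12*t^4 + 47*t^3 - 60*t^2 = (t - 5)*(t^4 - 7*t^3 + 12*t^2) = (t - 5)*(t - 4)*(t^3 - 3*t^2) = t*(t - 5)*(t - 4)*(t^2 - 3*t) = t*(t - 5)*(t - 4)*(t - 3)*(t)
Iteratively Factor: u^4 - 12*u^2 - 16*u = (u)*(u^3 - 12*u - 16) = u*(u - 4)*(u^2 + 4*u + 4) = u*(u - 4)*(u + 2)*(u + 2)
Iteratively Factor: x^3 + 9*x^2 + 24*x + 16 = (x + 1)*(x^2 + 8*x + 16) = (x + 1)*(x + 4)*(x + 4)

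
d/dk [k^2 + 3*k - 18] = 2*k + 3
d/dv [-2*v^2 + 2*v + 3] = 2 - 4*v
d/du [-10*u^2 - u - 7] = -20*u - 1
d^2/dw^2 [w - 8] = 0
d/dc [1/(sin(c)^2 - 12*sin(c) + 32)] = 2*(6 - sin(c))*cos(c)/(sin(c)^2 - 12*sin(c) + 32)^2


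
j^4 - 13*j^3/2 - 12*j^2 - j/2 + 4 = (j - 8)*(j - 1/2)*(j + 1)^2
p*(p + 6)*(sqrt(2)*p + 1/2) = sqrt(2)*p^3 + p^2/2 + 6*sqrt(2)*p^2 + 3*p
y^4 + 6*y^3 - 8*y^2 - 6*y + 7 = (y - 1)^2*(y + 1)*(y + 7)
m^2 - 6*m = m*(m - 6)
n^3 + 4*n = n*(n - 2*I)*(n + 2*I)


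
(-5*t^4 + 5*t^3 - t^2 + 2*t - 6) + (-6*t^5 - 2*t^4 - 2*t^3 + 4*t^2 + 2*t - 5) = -6*t^5 - 7*t^4 + 3*t^3 + 3*t^2 + 4*t - 11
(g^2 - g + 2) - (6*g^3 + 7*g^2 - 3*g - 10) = -6*g^3 - 6*g^2 + 2*g + 12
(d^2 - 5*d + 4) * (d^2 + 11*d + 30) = d^4 + 6*d^3 - 21*d^2 - 106*d + 120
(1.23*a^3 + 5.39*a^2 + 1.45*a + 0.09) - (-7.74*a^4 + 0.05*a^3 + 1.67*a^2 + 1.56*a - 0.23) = 7.74*a^4 + 1.18*a^3 + 3.72*a^2 - 0.11*a + 0.32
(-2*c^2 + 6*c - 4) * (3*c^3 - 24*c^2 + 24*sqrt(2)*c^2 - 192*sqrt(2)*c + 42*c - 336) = -6*c^5 - 48*sqrt(2)*c^4 + 66*c^4 - 240*c^3 + 528*sqrt(2)*c^3 - 1248*sqrt(2)*c^2 + 1020*c^2 - 2184*c + 768*sqrt(2)*c + 1344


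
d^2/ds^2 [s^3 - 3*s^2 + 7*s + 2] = 6*s - 6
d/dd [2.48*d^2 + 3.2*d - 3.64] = 4.96*d + 3.2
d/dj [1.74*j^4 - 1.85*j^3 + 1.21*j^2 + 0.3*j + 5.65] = 6.96*j^3 - 5.55*j^2 + 2.42*j + 0.3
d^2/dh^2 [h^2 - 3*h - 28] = 2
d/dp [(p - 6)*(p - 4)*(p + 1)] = 3*p^2 - 18*p + 14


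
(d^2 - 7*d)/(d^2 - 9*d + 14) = d/(d - 2)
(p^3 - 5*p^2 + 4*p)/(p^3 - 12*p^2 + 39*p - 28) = p/(p - 7)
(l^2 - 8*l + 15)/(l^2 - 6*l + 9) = (l - 5)/(l - 3)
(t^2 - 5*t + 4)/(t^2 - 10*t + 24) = (t - 1)/(t - 6)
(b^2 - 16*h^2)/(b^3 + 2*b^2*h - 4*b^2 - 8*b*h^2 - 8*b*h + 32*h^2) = (b - 4*h)/(b^2 - 2*b*h - 4*b + 8*h)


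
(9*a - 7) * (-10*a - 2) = -90*a^2 + 52*a + 14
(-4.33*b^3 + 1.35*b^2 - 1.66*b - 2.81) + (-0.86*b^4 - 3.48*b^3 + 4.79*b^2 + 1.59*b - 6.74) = -0.86*b^4 - 7.81*b^3 + 6.14*b^2 - 0.0699999999999998*b - 9.55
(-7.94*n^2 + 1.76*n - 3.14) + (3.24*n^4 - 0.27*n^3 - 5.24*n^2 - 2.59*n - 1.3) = 3.24*n^4 - 0.27*n^3 - 13.18*n^2 - 0.83*n - 4.44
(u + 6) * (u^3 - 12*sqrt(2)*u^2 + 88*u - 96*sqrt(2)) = u^4 - 12*sqrt(2)*u^3 + 6*u^3 - 72*sqrt(2)*u^2 + 88*u^2 - 96*sqrt(2)*u + 528*u - 576*sqrt(2)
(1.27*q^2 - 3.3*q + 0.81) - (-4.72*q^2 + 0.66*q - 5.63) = 5.99*q^2 - 3.96*q + 6.44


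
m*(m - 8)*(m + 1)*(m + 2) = m^4 - 5*m^3 - 22*m^2 - 16*m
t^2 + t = t*(t + 1)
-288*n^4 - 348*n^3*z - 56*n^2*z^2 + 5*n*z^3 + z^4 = (-8*n + z)*(n + z)*(6*n + z)^2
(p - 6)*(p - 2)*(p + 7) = p^3 - p^2 - 44*p + 84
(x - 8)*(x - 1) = x^2 - 9*x + 8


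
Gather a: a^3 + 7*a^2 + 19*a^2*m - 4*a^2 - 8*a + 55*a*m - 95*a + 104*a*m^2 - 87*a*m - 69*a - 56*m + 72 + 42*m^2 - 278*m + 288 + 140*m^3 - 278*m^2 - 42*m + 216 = a^3 + a^2*(19*m + 3) + a*(104*m^2 - 32*m - 172) + 140*m^3 - 236*m^2 - 376*m + 576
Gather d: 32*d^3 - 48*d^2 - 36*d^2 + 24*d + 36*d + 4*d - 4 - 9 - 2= 32*d^3 - 84*d^2 + 64*d - 15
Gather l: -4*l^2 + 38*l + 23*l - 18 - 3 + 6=-4*l^2 + 61*l - 15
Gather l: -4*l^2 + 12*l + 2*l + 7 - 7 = -4*l^2 + 14*l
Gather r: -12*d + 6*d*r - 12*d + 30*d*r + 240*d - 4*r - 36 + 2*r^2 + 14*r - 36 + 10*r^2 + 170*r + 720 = 216*d + 12*r^2 + r*(36*d + 180) + 648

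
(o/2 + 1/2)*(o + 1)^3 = o^4/2 + 2*o^3 + 3*o^2 + 2*o + 1/2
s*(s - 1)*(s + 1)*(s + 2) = s^4 + 2*s^3 - s^2 - 2*s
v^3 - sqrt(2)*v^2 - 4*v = v*(v - 2*sqrt(2))*(v + sqrt(2))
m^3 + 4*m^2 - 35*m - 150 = (m - 6)*(m + 5)^2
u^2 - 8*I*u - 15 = (u - 5*I)*(u - 3*I)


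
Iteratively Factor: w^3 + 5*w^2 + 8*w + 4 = (w + 2)*(w^2 + 3*w + 2) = (w + 1)*(w + 2)*(w + 2)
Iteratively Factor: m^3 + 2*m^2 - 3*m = (m - 1)*(m^2 + 3*m) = m*(m - 1)*(m + 3)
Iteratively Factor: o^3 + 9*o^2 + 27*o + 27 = (o + 3)*(o^2 + 6*o + 9) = (o + 3)^2*(o + 3)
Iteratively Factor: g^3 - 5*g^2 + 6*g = (g)*(g^2 - 5*g + 6) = g*(g - 3)*(g - 2)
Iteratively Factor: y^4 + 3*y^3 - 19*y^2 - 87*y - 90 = (y + 3)*(y^3 - 19*y - 30) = (y - 5)*(y + 3)*(y^2 + 5*y + 6) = (y - 5)*(y + 3)^2*(y + 2)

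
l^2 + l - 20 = (l - 4)*(l + 5)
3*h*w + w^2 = w*(3*h + w)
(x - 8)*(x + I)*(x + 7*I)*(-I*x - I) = -I*x^4 + 8*x^3 + 7*I*x^3 - 56*x^2 + 15*I*x^2 - 64*x - 49*I*x - 56*I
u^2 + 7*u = u*(u + 7)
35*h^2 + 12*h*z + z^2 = (5*h + z)*(7*h + z)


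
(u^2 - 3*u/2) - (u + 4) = u^2 - 5*u/2 - 4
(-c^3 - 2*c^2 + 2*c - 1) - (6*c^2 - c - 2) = -c^3 - 8*c^2 + 3*c + 1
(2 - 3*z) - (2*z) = 2 - 5*z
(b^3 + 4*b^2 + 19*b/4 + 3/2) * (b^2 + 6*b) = b^5 + 10*b^4 + 115*b^3/4 + 30*b^2 + 9*b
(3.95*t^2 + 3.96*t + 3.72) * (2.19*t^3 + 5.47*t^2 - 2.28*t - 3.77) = 8.6505*t^5 + 30.2789*t^4 + 20.802*t^3 - 3.5719*t^2 - 23.4108*t - 14.0244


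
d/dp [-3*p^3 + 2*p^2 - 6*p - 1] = -9*p^2 + 4*p - 6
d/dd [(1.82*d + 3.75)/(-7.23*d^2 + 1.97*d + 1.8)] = (13.1586*d^2 + 54.225*d - 4.1115)/(52.2729*d^4 - 28.4862*d^3 - 22.1471*d^2 + 7.092*d + 3.24)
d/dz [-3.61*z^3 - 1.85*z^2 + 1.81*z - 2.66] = -10.83*z^2 - 3.7*z + 1.81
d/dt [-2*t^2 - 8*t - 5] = -4*t - 8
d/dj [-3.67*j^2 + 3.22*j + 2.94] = 3.22 - 7.34*j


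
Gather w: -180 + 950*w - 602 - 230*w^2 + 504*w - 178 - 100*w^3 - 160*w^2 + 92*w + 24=-100*w^3 - 390*w^2 + 1546*w - 936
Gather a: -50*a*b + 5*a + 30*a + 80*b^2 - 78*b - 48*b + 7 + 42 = a*(35 - 50*b) + 80*b^2 - 126*b + 49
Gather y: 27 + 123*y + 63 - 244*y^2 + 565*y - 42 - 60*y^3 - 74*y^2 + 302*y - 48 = -60*y^3 - 318*y^2 + 990*y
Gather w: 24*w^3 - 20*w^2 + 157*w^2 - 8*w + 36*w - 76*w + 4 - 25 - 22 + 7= 24*w^3 + 137*w^2 - 48*w - 36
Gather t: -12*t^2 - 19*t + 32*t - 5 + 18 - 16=-12*t^2 + 13*t - 3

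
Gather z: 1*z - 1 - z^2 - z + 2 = 1 - z^2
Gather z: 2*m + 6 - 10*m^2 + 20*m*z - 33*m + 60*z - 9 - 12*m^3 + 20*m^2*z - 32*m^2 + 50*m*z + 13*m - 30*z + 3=-12*m^3 - 42*m^2 - 18*m + z*(20*m^2 + 70*m + 30)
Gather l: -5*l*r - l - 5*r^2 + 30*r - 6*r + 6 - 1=l*(-5*r - 1) - 5*r^2 + 24*r + 5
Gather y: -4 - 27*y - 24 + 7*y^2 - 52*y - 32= 7*y^2 - 79*y - 60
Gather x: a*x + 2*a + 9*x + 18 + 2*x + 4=2*a + x*(a + 11) + 22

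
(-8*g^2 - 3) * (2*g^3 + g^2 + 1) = -16*g^5 - 8*g^4 - 6*g^3 - 11*g^2 - 3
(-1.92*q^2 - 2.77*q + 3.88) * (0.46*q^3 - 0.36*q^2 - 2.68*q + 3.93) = -0.8832*q^5 - 0.583*q^4 + 7.9276*q^3 - 1.5188*q^2 - 21.2845*q + 15.2484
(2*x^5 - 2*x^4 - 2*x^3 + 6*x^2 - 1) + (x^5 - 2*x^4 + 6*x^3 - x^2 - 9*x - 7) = 3*x^5 - 4*x^4 + 4*x^3 + 5*x^2 - 9*x - 8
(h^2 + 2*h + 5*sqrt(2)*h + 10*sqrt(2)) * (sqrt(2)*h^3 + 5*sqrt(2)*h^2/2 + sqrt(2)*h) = sqrt(2)*h^5 + 9*sqrt(2)*h^4/2 + 10*h^4 + 6*sqrt(2)*h^3 + 45*h^3 + 2*sqrt(2)*h^2 + 60*h^2 + 20*h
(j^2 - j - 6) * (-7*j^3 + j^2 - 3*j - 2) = -7*j^5 + 8*j^4 + 38*j^3 - 5*j^2 + 20*j + 12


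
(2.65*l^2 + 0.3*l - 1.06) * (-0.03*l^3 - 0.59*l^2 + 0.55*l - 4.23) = -0.0795*l^5 - 1.5725*l^4 + 1.3123*l^3 - 10.4191*l^2 - 1.852*l + 4.4838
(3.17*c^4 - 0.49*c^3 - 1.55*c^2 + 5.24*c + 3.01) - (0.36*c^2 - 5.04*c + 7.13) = 3.17*c^4 - 0.49*c^3 - 1.91*c^2 + 10.28*c - 4.12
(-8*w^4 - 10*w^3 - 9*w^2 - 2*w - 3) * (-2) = 16*w^4 + 20*w^3 + 18*w^2 + 4*w + 6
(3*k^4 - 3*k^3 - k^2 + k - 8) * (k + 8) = 3*k^5 + 21*k^4 - 25*k^3 - 7*k^2 - 64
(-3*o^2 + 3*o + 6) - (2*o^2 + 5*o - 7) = -5*o^2 - 2*o + 13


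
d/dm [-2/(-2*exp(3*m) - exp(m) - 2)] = (-12*exp(2*m) - 2)*exp(m)/(2*exp(3*m) + exp(m) + 2)^2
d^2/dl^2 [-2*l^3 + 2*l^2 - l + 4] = 4 - 12*l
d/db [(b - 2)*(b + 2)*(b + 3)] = 3*b^2 + 6*b - 4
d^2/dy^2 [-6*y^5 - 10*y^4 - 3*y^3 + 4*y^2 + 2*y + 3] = -120*y^3 - 120*y^2 - 18*y + 8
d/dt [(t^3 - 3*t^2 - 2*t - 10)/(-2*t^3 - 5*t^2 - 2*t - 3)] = (-11*t^4 - 12*t^3 - 73*t^2 - 82*t - 14)/(4*t^6 + 20*t^5 + 33*t^4 + 32*t^3 + 34*t^2 + 12*t + 9)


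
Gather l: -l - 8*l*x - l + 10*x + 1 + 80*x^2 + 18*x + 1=l*(-8*x - 2) + 80*x^2 + 28*x + 2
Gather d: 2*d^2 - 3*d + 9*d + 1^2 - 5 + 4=2*d^2 + 6*d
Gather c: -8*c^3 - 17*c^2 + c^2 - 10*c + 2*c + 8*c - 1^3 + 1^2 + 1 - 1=-8*c^3 - 16*c^2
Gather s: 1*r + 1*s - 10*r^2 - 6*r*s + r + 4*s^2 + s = -10*r^2 + 2*r + 4*s^2 + s*(2 - 6*r)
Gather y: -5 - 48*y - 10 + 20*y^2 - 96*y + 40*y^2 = 60*y^2 - 144*y - 15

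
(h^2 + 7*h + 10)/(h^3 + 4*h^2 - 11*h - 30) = 1/(h - 3)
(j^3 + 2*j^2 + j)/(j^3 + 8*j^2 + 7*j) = (j + 1)/(j + 7)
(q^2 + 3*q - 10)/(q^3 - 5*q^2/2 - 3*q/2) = 2*(-q^2 - 3*q + 10)/(q*(-2*q^2 + 5*q + 3))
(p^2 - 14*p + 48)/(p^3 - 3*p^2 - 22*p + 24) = (p - 8)/(p^2 + 3*p - 4)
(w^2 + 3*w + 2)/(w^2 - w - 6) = (w + 1)/(w - 3)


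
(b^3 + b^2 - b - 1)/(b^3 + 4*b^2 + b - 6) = (b^2 + 2*b + 1)/(b^2 + 5*b + 6)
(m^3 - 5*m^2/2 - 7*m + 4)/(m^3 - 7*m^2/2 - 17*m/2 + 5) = (m - 4)/(m - 5)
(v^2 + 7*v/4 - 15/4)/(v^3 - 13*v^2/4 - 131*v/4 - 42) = (4*v - 5)/(4*v^2 - 25*v - 56)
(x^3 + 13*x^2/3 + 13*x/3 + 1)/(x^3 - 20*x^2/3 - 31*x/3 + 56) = (3*x^2 + 4*x + 1)/(3*x^2 - 29*x + 56)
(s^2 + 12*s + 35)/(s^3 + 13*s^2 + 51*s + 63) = (s + 5)/(s^2 + 6*s + 9)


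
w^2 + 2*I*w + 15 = (w - 3*I)*(w + 5*I)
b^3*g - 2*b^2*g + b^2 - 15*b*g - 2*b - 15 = (b - 5)*(b + 3)*(b*g + 1)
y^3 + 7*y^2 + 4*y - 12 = (y - 1)*(y + 2)*(y + 6)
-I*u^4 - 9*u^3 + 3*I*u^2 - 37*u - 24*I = (u - 8*I)*(u - 3*I)*(u + I)*(-I*u + 1)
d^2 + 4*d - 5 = (d - 1)*(d + 5)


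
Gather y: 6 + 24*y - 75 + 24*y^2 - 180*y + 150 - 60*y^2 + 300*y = -36*y^2 + 144*y + 81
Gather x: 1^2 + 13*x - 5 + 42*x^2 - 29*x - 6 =42*x^2 - 16*x - 10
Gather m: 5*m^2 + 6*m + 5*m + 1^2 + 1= 5*m^2 + 11*m + 2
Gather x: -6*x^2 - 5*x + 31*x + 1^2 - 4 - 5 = -6*x^2 + 26*x - 8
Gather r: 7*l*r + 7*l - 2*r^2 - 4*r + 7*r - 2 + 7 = 7*l - 2*r^2 + r*(7*l + 3) + 5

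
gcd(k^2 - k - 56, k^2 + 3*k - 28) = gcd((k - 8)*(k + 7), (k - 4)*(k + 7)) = k + 7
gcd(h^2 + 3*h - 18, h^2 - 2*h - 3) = h - 3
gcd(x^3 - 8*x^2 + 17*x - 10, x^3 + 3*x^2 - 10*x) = x - 2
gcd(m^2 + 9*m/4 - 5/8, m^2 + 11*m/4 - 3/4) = m - 1/4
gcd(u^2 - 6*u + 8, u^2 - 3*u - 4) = u - 4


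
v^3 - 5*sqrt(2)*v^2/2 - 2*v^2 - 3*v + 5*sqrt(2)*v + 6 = (v - 2)*(v - 3*sqrt(2))*(v + sqrt(2)/2)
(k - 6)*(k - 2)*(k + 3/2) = k^3 - 13*k^2/2 + 18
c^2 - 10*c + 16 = (c - 8)*(c - 2)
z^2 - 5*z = z*(z - 5)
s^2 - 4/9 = (s - 2/3)*(s + 2/3)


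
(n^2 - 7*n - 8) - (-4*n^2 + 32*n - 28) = 5*n^2 - 39*n + 20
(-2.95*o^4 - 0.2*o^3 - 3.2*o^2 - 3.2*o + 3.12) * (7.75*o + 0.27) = -22.8625*o^5 - 2.3465*o^4 - 24.854*o^3 - 25.664*o^2 + 23.316*o + 0.8424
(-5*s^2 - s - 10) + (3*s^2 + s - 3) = -2*s^2 - 13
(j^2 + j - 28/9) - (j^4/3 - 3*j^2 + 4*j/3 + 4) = -j^4/3 + 4*j^2 - j/3 - 64/9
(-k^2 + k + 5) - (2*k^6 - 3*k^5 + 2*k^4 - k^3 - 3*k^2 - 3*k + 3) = -2*k^6 + 3*k^5 - 2*k^4 + k^3 + 2*k^2 + 4*k + 2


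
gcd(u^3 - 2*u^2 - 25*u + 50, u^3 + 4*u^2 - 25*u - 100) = u^2 - 25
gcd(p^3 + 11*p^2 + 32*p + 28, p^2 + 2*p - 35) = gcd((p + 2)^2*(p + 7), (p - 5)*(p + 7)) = p + 7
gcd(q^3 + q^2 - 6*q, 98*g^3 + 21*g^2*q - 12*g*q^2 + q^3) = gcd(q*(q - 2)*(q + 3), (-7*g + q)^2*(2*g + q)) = 1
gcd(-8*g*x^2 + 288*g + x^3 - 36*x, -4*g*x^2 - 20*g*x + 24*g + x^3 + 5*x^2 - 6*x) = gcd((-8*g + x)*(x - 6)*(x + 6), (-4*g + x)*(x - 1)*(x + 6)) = x + 6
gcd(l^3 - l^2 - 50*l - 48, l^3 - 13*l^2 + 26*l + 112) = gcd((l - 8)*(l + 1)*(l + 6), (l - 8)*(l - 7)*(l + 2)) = l - 8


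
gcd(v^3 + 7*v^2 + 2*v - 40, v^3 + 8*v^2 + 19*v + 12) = v + 4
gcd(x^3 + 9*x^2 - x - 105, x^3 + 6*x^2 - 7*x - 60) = x^2 + 2*x - 15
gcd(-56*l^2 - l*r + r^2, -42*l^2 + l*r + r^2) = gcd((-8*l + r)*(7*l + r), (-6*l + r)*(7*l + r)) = 7*l + r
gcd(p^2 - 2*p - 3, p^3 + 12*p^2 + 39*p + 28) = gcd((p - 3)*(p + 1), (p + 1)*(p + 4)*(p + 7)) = p + 1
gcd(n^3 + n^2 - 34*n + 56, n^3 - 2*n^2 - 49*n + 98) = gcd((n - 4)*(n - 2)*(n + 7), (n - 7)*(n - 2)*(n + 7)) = n^2 + 5*n - 14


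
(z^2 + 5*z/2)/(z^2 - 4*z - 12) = z*(2*z + 5)/(2*(z^2 - 4*z - 12))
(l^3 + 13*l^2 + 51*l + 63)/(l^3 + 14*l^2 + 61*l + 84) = (l + 3)/(l + 4)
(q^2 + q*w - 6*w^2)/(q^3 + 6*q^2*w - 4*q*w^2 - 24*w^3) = (q + 3*w)/(q^2 + 8*q*w + 12*w^2)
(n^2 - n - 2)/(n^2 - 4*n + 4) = (n + 1)/(n - 2)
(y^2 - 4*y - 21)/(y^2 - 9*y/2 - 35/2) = 2*(y + 3)/(2*y + 5)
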